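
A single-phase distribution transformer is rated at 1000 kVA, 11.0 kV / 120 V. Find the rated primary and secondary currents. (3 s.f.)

I_p = S/V_p = 1000000/11000 = 90.9 A.
I_s = S/V_s = 1000000/120 = 8330 A.

I_p ≈ 90.9 A, I_s ≈ 8330 A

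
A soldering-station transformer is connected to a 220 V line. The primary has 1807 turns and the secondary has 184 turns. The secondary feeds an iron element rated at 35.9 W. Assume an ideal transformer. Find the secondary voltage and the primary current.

V_s ≈ 22.4 V, I_p ≈ 0.163 A

V_s = V_p × N_s/N_p = 220 × 184/1807 = 22.402 V.
I_s = P/V_s = 35.9/22.402 = 1.6026 A.
I_p = I_s × N_s/N_p = 1.6026 × 184/1807 = 0.163 A.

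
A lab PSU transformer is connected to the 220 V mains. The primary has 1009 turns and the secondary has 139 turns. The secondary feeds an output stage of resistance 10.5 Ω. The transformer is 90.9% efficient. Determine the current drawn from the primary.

V_s = 220 × 139/1009 = 30.307 V.
I_s = V_s/R = 30.307/10.5 = 2.8864 A.
P_out = V_s I_s = 30.307 × 2.8864 = 87.479 W.
P_in = P_out/η = 87.479/0.909 = 96.236 W.
I_p = P_in/V_p = 96.236/220 = 0.437 A.

I_p ≈ 0.437 A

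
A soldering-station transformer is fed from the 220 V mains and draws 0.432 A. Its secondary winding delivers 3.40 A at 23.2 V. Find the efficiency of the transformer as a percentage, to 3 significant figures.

P_in = 220 × 0.432 = 95.0400 W.
P_out = 23.2 × 3.40 = 78.8800 W.
η = P_out/P_in = 78.8800/95.0400 = 0.830.

η ≈ 83.0%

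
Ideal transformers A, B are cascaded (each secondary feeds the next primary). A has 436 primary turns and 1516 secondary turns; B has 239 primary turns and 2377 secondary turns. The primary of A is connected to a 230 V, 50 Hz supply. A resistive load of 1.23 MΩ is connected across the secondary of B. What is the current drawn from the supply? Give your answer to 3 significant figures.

After A: V = 230.00 × 1516/436 = 799.72 V.
After B: V = 799.72 × 2377/239 = 7953.7 V.
I_load = 7953.7/(1.23×10^6) = 0.0064665 A, so P_out = 7953.7 × 0.0064665 = 51.433 W.
All ideal ⇒ P_in = P_out, so I_supply = 51.433/230 = 0.224 A.

I_supply ≈ 0.224 A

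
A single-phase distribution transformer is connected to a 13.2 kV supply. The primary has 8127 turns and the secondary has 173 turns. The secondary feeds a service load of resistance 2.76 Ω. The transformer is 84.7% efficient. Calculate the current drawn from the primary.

I_p ≈ 2.56 A

V_s = 13200 × 173/8127 = 280.99 V.
I_s = V_s/R = 280.99/2.76 = 101.81 A.
P_out = V_s I_s = 280.99 × 101.81 = 28607 W.
P_in = P_out/η = 28607/0.847 = 33774 W.
I_p = P_in/V_p = 33774/13200 = 2.56 A.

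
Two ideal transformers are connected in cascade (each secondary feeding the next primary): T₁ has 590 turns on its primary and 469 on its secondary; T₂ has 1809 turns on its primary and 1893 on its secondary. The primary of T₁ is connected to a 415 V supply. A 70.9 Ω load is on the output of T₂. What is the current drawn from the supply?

After T₁: V = 415.00 × 469/590 = 329.89 V.
After T₂: V = 329.89 × 1893/1809 = 345.21 V.
I_load = 345.21/70.9 = 4.8689 A, so P_out = 345.21 × 4.8689 = 1680.8 W.
All ideal ⇒ P_in = P_out, so I_supply = 1680.8/415 = 4.05 A.

I_supply ≈ 4.05 A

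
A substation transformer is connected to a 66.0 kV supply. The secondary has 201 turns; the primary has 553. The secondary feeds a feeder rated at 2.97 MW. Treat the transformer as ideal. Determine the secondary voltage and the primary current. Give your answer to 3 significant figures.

V_s ≈ 24000 V, I_p ≈ 45.0 A

V_s = V_p × N_s/N_p = 66000 × 201/553 = 23989 V.
I_s = P/V_s = 2.97×10^6/23989 = 123.81 A.
I_p = I_s × N_s/N_p = 123.81 × 201/553 = 45.0 A.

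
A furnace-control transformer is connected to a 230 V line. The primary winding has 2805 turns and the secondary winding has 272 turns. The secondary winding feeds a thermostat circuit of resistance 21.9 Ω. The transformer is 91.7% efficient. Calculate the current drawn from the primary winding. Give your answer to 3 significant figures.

I_p ≈ 0.108 A

V_s = 230 × 272/2805 = 22.303 V.
I_s = V_s/R = 22.303/21.9 = 1.0184 A.
P_out = V_s I_s = 22.303 × 1.0184 = 22.713 W.
P_in = P_out/η = 22.713/0.917 = 24.769 W.
I_p = P_in/V_p = 24.769/230 = 0.108 A.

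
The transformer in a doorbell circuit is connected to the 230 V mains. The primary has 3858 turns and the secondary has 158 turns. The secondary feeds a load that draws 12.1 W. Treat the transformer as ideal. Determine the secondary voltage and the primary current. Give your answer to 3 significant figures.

V_s = V_p × N_s/N_p = 230 × 158/3858 = 9.4194 V.
I_s = P/V_s = 12.1/9.4194 = 1.2846 A.
I_p = I_s × N_s/N_p = 1.2846 × 158/3858 = 0.0526 A.

V_s ≈ 9.42 V, I_p ≈ 0.0526 A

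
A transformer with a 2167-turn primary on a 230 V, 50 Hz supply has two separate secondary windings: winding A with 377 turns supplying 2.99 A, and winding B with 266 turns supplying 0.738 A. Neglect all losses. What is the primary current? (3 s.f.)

V_A = 230 × 377/2167 = 40.014 V; V_B = 230 × 266/2167 = 28.233 V.
P_out = V_A I_A + V_B I_B = 40.014×2.99 + 28.233×0.738 = 119.64 + 20.836 = 140.48 W.
Ideal ⇒ P_in = P_out, so I_p = P_out/V_p = 140.48/230 = 0.611 A.

I_p ≈ 0.611 A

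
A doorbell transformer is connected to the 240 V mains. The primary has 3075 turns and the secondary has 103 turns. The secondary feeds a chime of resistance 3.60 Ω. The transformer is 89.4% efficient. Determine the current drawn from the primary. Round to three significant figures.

V_s = 240 × 103/3075 = 8.0390 V.
I_s = V_s/R = 8.0390/3.60 = 2.2331 A.
P_out = V_s I_s = 8.0390 × 2.2331 = 17.952 W.
P_in = P_out/η = 17.952/0.894 = 20.080 W.
I_p = P_in/V_p = 20.080/240 = 0.0837 A.

I_p ≈ 0.0837 A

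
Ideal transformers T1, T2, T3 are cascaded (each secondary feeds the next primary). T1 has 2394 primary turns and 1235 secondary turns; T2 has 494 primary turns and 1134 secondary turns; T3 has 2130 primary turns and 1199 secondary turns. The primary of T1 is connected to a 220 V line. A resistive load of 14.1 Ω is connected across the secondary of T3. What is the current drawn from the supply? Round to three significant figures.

After T1: V = 220.00 × 1235/2394 = 113.49 V.
After T2: V = 113.49 × 1134/494 = 260.53 V.
After T3: V = 260.53 × 1199/2130 = 146.65 V.
I_load = 146.65/14.1 = 10.401 A, so P_out = 146.65 × 10.401 = 1525.3 W.
All ideal ⇒ P_in = P_out, so I_supply = 1525.3/220 = 6.93 A.

I_supply ≈ 6.93 A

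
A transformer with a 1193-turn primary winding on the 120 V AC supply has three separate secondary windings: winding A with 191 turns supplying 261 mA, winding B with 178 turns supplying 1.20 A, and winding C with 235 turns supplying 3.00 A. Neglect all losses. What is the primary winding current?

V_A = 120 × 191/1193 = 19.212 V; V_B = 120 × 178/1193 = 17.904 V; V_C = 120 × 235/1193 = 23.638 V.
P_out = V_A I_A + V_B I_B + V_C I_C = 19.212×0.261 + 17.904×1.20 + 23.638×3.00 = 5.0144 + 21.485 + 70.914 = 97.413 W.
Ideal ⇒ P_in = P_out, so I_p = P_out/V_p = 97.413/120 = 0.812 A.

I_p ≈ 0.812 A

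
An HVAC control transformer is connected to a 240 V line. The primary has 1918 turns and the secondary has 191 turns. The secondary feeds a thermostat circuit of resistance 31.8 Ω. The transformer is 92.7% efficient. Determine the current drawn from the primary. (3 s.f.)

V_s = 240 × 191/1918 = 23.900 V.
I_s = V_s/R = 23.900/31.8 = 0.75157 A.
P_out = V_s I_s = 23.900 × 0.75157 = 17.962 W.
P_in = P_out/η = 17.962/0.927 = 19.377 W.
I_p = P_in/V_p = 19.377/240 = 0.0807 A.

I_p ≈ 0.0807 A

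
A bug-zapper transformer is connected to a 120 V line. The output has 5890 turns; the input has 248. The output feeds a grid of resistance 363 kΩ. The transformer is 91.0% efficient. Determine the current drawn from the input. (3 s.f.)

I_in ≈ 0.205 A

V_out = 120 × 5890/248 = 2850.0 V.
I_out = V_out/R = 2850.0/363000 = 0.0078512 A.
P_out = V_out I_out = 2850.0 × 0.0078512 = 22.376 W.
P_in = P_out/η = 22.376/0.910 = 24.589 W.
I_in = P_in/V_in = 24.589/120 = 0.205 A.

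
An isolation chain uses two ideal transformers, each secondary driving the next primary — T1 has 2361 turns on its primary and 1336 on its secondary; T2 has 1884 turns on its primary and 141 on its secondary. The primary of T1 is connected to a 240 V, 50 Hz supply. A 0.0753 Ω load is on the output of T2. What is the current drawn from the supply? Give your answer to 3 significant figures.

I_supply ≈ 5.72 A

Secondary of T1: V = 240.00 × 1336/2361 = 135.81 V.
Secondary of T2: V = 135.81 × 141/1884 = 10.164 V.
I_load = 10.164/0.0753 = 134.98 A, so P_out = 10.164 × 134.98 = 1371.9 W.
All ideal ⇒ P_in = P_out, so I_supply = 1371.9/240 = 5.72 A.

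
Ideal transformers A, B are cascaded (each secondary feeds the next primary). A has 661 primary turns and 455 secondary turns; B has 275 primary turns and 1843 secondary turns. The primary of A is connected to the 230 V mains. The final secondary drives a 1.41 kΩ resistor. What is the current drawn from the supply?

I_supply ≈ 3.47 A

Secondary of A: V = 230.00 × 455/661 = 158.32 V.
Secondary of B: V = 158.32 × 1843/275 = 1061.0 V.
I_load = 1061.0/1410 = 0.75251 A, so P_out = 1061.0 × 0.75251 = 798.44 W.
All ideal ⇒ P_in = P_out, so I_supply = 798.44/230 = 3.47 A.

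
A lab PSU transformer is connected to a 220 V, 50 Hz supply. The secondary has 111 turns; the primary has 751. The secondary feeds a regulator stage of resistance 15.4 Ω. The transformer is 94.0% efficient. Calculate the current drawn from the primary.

V_s = 220 × 111/751 = 32.517 V.
I_s = V_s/R = 32.517/15.4 = 2.1115 A.
P_out = V_s I_s = 32.517 × 2.1115 = 68.658 W.
P_in = P_out/η = 68.658/0.940 = 73.040 W.
I_p = P_in/V_p = 73.040/220 = 0.332 A.

I_p ≈ 0.332 A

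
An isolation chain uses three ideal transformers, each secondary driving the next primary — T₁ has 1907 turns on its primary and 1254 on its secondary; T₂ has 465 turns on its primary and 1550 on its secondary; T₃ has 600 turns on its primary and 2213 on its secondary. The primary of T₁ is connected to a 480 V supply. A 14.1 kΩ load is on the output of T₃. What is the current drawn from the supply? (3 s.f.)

I_supply ≈ 2.23 A

Secondary of T₁: V = 480.00 × 1254/1907 = 315.64 V.
Secondary of T₂: V = 315.64 × 1550/465 = 1052.1 V.
Secondary of T₃: V = 1052.1 × 2213/600 = 3880.6 V.
I_load = 3880.6/14100 = 0.27522 A, so P_out = 3880.6 × 0.27522 = 1068.0 W.
All ideal ⇒ P_in = P_out, so I_supply = 1068.0/480 = 2.23 A.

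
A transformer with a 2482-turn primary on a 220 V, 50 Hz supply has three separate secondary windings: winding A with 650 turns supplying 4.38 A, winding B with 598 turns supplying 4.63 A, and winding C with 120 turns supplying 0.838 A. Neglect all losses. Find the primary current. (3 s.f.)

I_p ≈ 2.30 A

V_A = 220 × 650/2482 = 57.615 V; V_B = 220 × 598/2482 = 53.006 V; V_C = 220 × 120/2482 = 10.637 V.
P_out = V_A I_A + V_B I_B + V_C I_C = 57.615×4.38 + 53.006×4.63 + 10.637×0.838 = 252.35 + 245.42 + 8.9135 = 506.68 W.
Ideal ⇒ P_in = P_out, so I_p = P_out/V_p = 506.68/220 = 2.30 A.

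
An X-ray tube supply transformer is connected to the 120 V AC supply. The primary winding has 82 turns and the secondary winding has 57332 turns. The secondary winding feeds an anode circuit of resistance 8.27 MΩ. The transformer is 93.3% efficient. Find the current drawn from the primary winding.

I_p ≈ 7.60 A

V_s = 120 × 57332/82 = 83900 V.
I_s = V_s/R = 83900/(8.27×10^6) = 0.010145 A.
P_out = V_s I_s = 83900 × 0.010145 = 851.18 W.
P_in = P_out/η = 851.18/0.933 = 912.31 W.
I_p = P_in/V_p = 912.31/120 = 7.60 A.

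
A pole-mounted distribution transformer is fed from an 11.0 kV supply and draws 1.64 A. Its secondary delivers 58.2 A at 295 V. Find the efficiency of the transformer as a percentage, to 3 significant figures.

P_in = 11000 × 1.64 = 18040.0 W.
P_out = 295 × 58.2 = 17169.0 W.
η = P_out/P_in = 17169.0/18040.0 = 0.952.

η ≈ 95.2%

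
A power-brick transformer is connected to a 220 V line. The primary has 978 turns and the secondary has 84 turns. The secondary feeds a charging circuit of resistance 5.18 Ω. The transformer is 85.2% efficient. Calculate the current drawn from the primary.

I_p ≈ 0.368 A

V_s = 220 × 84/978 = 18.896 V.
I_s = V_s/R = 18.896/5.18 = 3.6478 A.
P_out = V_s I_s = 18.896 × 3.6478 = 68.928 W.
P_in = P_out/η = 68.928/0.852 = 80.902 W.
I_p = P_in/V_p = 80.902/220 = 0.368 A.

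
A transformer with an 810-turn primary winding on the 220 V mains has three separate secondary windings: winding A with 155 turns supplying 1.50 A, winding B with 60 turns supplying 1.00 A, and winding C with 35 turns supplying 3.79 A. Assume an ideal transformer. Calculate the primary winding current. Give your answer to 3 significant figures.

V_A = 220 × 155/810 = 42.099 V; V_B = 220 × 60/810 = 16.296 V; V_C = 220 × 35/810 = 9.5062 V.
P_out = V_A I_A + V_B I_B + V_C I_C = 42.099×1.50 + 16.296×1.00 + 9.5062×3.79 = 63.148 + 16.296 + 36.028 = 115.47 W.
Ideal ⇒ P_in = P_out, so I_p = P_out/V_p = 115.47/220 = 0.525 A.

I_p ≈ 0.525 A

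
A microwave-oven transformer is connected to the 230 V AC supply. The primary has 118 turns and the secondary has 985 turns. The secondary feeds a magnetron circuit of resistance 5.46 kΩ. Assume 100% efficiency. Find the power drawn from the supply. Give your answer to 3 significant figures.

V_s = V_p × N_s/N_p = 230 × 985/118 = 1919.9 V.
I_s = V_s/R = 1919.9/5460 = 0.35163 A.
I_p = I_s × N_s/N_p = 0.35163 × 985/118 = 2.9352 A.
P = V_p I_p = 230 × 2.9352 = 675 W.

P ≈ 675 W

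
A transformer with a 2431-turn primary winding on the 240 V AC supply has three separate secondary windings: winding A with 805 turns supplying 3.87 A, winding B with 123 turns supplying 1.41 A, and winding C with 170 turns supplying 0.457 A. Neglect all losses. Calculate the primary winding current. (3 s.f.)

V_A = 240 × 805/2431 = 79.473 V; V_B = 240 × 123/2431 = 12.143 V; V_C = 240 × 170/2431 = 16.783 V.
P_out = V_A I_A + V_B I_B + V_C I_C = 79.473×3.87 + 12.143×1.41 + 16.783×0.457 = 307.56 + 17.122 + 7.6699 = 332.35 W.
Ideal ⇒ P_in = P_out, so I_p = P_out/V_p = 332.35/240 = 1.38 A.

I_p ≈ 1.38 A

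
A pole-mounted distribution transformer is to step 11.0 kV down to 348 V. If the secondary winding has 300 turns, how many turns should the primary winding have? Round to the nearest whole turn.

N_p = 9483 turns

N_p/N_s = V_p/V_s, so N_p = 300 × 11000/348 = 9482.8 ≈ 9483 turns.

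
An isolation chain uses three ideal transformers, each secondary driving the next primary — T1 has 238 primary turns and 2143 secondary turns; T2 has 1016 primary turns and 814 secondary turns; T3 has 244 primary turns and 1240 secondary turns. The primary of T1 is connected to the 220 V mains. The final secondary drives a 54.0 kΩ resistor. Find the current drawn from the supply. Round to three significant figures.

Secondary of T1: V = 220.00 × 2143/238 = 1980.9 V.
Secondary of T2: V = 1980.9 × 814/1016 = 1587.1 V.
Secondary of T3: V = 1587.1 × 1240/244 = 8065.5 V.
I_load = 8065.5/54000 = 0.14936 A, so P_out = 8065.5 × 0.14936 = 1204.7 W.
All ideal ⇒ P_in = P_out, so I_supply = 1204.7/220 = 5.48 A.

I_supply ≈ 5.48 A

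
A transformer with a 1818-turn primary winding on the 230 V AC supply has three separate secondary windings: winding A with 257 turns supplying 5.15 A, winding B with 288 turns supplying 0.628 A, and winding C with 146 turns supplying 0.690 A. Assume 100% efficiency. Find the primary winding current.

V_A = 230 × 257/1818 = 32.514 V; V_B = 230 × 288/1818 = 36.436 V; V_C = 230 × 146/1818 = 18.471 V.
P_out = V_A I_A + V_B I_B + V_C I_C = 32.514×5.15 + 36.436×0.628 + 18.471×0.690 = 167.45 + 22.882 + 12.745 = 203.07 W.
Ideal ⇒ P_in = P_out, so I_p = P_out/V_p = 203.07/230 = 0.883 A.

I_p ≈ 0.883 A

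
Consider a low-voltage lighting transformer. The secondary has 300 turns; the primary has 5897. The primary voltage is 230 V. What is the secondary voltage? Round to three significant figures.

V_s ≈ 11.7 V

V_s/V_p = N_s/N_p, so V_s = 230 × 300/5897 = 11.7 V.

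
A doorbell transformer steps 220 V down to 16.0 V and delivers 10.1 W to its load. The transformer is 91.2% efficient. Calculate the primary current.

I_p ≈ 0.0503 A

P_in = P_out/η = 10.1/0.912 = 11.075 W.
I_p = P_in/V_p = 11.075/220 = 0.0503 A.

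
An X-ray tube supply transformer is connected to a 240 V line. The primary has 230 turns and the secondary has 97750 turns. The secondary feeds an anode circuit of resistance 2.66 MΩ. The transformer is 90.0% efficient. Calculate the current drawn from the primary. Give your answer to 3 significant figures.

I_p ≈ 18.1 A

V_s = 240 × 97750/230 = 102000 V.
I_s = V_s/R = 102000/(2.66×10^6) = 0.038346 A.
P_out = V_s I_s = 102000 × 0.038346 = 3911.3 W.
P_in = P_out/η = 3911.3/0.900 = 4345.9 W.
I_p = P_in/V_p = 4345.9/240 = 18.1 A.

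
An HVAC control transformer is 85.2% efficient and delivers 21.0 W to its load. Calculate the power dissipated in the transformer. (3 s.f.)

P_in = P_out/η = 21.0/0.852 = 24.6479 W.
P_loss = P_in − P_out = 24.6479 − 21.0 = 3.65 W.

P_loss ≈ 3.65 W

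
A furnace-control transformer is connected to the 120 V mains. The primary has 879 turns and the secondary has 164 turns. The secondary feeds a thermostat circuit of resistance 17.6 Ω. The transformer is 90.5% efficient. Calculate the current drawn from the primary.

V_s = 120 × 164/879 = 22.389 V.
I_s = V_s/R = 22.389/17.6 = 1.2721 A.
P_out = V_s I_s = 22.389 × 1.2721 = 28.481 W.
P_in = P_out/η = 28.481/0.905 = 31.471 W.
I_p = P_in/V_p = 31.471/120 = 0.262 A.

I_p ≈ 0.262 A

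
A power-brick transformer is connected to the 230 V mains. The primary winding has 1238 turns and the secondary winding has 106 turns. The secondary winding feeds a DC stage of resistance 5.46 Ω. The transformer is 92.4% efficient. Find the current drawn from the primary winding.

V_s = 230 × 106/1238 = 19.693 V.
I_s = V_s/R = 19.693/5.46 = 3.6068 A.
P_out = V_s I_s = 19.693 × 3.6068 = 71.029 W.
P_in = P_out/η = 71.029/0.924 = 76.871 W.
I_p = P_in/V_p = 76.871/230 = 0.334 A.

I_p ≈ 0.334 A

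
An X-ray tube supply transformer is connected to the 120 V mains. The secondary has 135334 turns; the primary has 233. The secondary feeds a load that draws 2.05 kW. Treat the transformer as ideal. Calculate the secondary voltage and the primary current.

V_s ≈ 69700 V, I_p ≈ 17.1 A

V_s = V_p × N_s/N_p = 120 × 135334/233 = 69700 V.
I_s = P/V_s = 2050/69700 = 0.029412 A.
I_p = I_s × N_s/N_p = 0.029412 × 135334/233 = 17.1 A.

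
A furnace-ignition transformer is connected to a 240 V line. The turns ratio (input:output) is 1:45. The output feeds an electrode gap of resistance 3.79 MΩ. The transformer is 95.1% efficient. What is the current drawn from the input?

V_out = 240 × 45/1 = 10800 V.
I_out = V_out/R = 10800/(3.79×10^6) = 0.0028496 A.
P_out = V_out I_out = 10800 × 0.0028496 = 30.776 W.
P_in = P_out/η = 30.776/0.951 = 32.361 W.
I_in = P_in/V_in = 32.361/240 = 0.135 A.

I_in ≈ 0.135 A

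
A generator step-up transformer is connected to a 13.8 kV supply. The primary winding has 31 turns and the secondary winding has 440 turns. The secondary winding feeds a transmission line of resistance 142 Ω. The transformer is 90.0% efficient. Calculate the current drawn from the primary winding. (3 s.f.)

V_s = 13800 × 440/31 = 195870 V.
I_s = V_s/R = 195870/142 = 1379.4 A.
P_out = V_s I_s = 195870 × 1379.4 = 2.7018×10^8 W.
P_in = P_out/η = 2.7018×10^8/0.900 = 3.0020×10^8 W.
I_p = P_in/V_p = 3.0020×10^8/13800 = 21800 A.

I_p ≈ 21800 A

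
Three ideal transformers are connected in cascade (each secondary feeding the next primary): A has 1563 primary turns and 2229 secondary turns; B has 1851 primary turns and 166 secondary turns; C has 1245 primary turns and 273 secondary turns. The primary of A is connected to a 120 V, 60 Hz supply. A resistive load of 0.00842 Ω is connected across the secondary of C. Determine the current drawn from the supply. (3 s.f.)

I_supply ≈ 11.2 A

Secondary of A: V = 120.00 × 2229/1563 = 171.13 V.
Secondary of B: V = 171.13 × 166/1851 = 15.347 V.
Secondary of C: V = 15.347 × 273/1245 = 3.3653 V.
I_load = 3.3653/0.00842 = 399.68 A, so P_out = 3.3653 × 399.68 = 1345.1 W.
All ideal ⇒ P_in = P_out, so I_supply = 1345.1/120 = 11.2 A.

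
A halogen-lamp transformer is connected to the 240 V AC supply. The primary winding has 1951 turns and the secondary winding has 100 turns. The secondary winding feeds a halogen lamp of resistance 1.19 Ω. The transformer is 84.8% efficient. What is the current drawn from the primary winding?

I_p ≈ 0.625 A

V_s = 240 × 100/1951 = 12.301 V.
I_s = V_s/R = 12.301/1.19 = 10.337 A.
P_out = V_s I_s = 12.301 × 10.337 = 127.16 W.
P_in = P_out/η = 127.16/0.848 = 149.96 W.
I_p = P_in/V_p = 149.96/240 = 0.625 A.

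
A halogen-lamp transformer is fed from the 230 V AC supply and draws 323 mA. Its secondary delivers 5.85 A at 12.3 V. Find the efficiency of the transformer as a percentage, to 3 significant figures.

P_in = 230 × 0.323 = 74.2900 W.
P_out = 12.3 × 5.85 = 71.9550 W.
η = P_out/P_in = 71.9550/74.2900 = 0.969.

η ≈ 96.9%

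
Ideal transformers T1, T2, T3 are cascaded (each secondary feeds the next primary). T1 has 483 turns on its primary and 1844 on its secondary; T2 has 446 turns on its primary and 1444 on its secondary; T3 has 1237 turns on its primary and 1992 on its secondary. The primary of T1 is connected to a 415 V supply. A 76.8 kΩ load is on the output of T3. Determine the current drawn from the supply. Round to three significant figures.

I_supply ≈ 2.14 A

Secondary of T1: V = 415.00 × 1844/483 = 1584.4 V.
Secondary of T2: V = 1584.4 × 1444/446 = 5129.7 V.
Secondary of T3: V = 5129.7 × 1992/1237 = 8260.6 V.
I_load = 8260.6/76800 = 0.10756 A, so P_out = 8260.6 × 0.10756 = 888.52 W.
All ideal ⇒ P_in = P_out, so I_supply = 888.52/415 = 2.14 A.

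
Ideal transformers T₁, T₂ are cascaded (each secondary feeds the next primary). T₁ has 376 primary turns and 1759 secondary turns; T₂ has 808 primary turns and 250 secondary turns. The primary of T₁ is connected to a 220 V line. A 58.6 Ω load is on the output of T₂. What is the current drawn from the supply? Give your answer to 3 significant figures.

I_supply ≈ 7.87 A

Secondary of T₁: V = 220.00 × 1759/376 = 1029.2 V.
Secondary of T₂: V = 1029.2 × 250/808 = 318.44 V.
I_load = 318.44/58.6 = 5.4342 A, so P_out = 318.44 × 5.4342 = 1730.5 W.
All ideal ⇒ P_in = P_out, so I_supply = 1730.5/220 = 7.87 A.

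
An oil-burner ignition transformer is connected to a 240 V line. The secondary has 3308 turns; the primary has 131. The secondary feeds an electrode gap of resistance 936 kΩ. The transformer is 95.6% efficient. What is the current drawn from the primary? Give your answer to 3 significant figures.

V_s = 240 × 3308/131 = 6060.5 V.
I_s = V_s/R = 6060.5/936000 = 0.0064748 A.
P_out = V_s I_s = 6060.5 × 0.0064748 = 39.241 W.
P_in = P_out/η = 39.241/0.956 = 41.047 W.
I_p = P_in/V_p = 41.047/240 = 0.171 A.

I_p ≈ 0.171 A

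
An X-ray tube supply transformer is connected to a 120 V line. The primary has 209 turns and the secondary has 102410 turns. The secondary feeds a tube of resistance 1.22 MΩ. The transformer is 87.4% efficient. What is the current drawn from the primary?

I_p ≈ 27.0 A

V_s = 120 × 102410/209 = 58800 V.
I_s = V_s/R = 58800/(1.22×10^6) = 0.048197 A.
P_out = V_s I_s = 58800 × 0.048197 = 2834.0 W.
P_in = P_out/η = 2834.0/0.874 = 3242.5 W.
I_p = P_in/V_p = 3242.5/120 = 27.0 A.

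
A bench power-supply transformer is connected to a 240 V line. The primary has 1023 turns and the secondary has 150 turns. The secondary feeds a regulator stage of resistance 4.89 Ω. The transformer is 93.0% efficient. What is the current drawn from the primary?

I_p ≈ 1.13 A

V_s = 240 × 150/1023 = 35.191 V.
I_s = V_s/R = 35.191/4.89 = 7.1964 A.
P_out = V_s I_s = 35.191 × 7.1964 = 253.25 W.
P_in = P_out/η = 253.25/0.930 = 272.31 W.
I_p = P_in/V_p = 272.31/240 = 1.13 A.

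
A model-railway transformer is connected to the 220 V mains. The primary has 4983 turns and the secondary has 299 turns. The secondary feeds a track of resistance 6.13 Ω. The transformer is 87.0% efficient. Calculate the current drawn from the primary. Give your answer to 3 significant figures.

V_s = 220 × 299/4983 = 13.201 V.
I_s = V_s/R = 13.201/6.13 = 2.1535 A.
P_out = V_s I_s = 13.201 × 2.1535 = 28.428 W.
P_in = P_out/η = 28.428/0.870 = 32.676 W.
I_p = P_in/V_p = 32.676/220 = 0.149 A.

I_p ≈ 0.149 A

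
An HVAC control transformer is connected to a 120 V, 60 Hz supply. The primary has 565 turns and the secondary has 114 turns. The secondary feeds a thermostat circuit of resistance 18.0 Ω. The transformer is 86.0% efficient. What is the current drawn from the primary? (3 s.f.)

V_s = 120 × 114/565 = 24.212 V.
I_s = V_s/R = 24.212/18.0 = 1.3451 A.
P_out = V_s I_s = 24.212 × 1.3451 = 32.569 W.
P_in = P_out/η = 32.569/0.860 = 37.871 W.
I_p = P_in/V_p = 37.871/120 = 0.316 A.

I_p ≈ 0.316 A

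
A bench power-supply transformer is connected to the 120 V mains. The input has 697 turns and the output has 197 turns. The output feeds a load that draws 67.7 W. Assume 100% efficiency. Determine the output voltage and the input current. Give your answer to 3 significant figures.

V_out ≈ 33.9 V, I_in ≈ 0.564 A

V_out = V_in × N_out/N_in = 120 × 197/697 = 33.917 V.
I_out = P/V_out = 67.7/33.917 = 1.9961 A.
I_in = I_out × N_out/N_in = 1.9961 × 197/697 = 0.564 A.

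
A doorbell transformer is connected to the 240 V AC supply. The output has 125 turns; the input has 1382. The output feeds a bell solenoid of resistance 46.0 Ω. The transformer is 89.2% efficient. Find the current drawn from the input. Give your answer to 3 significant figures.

I_in ≈ 0.0479 A

V_out = 240 × 125/1382 = 21.708 V.
I_out = V_out/R = 21.708/46.0 = 0.47191 A.
P_out = V_out I_out = 21.708 × 0.47191 = 10.244 W.
P_in = P_out/η = 10.244/0.892 = 11.484 W.
I_in = P_in/V_in = 11.484/240 = 0.0479 A.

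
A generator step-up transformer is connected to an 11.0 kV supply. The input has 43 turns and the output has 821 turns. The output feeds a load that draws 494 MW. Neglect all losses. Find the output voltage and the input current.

V_out = V_in × N_out/N_in = 11000 × 821/43 = 210020 V.
I_out = P/V_out = 4.94×10^8/210020 = 2352.1 A.
I_in = I_out × N_out/N_in = 2352.1 × 821/43 = 44900 A.

V_out ≈ 210000 V, I_in ≈ 44900 A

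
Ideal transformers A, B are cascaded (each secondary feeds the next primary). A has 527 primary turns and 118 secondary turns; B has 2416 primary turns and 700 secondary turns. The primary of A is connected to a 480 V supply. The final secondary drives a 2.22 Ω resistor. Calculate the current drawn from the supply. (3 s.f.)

Secondary of A: V = 480.00 × 118/527 = 107.48 V.
Secondary of B: V = 107.48 × 700/2416 = 31.140 V.
I_load = 31.140/2.22 = 14.027 A, so P_out = 31.140 × 14.027 = 436.79 W.
All ideal ⇒ P_in = P_out, so I_supply = 436.79/480 = 0.910 A.

I_supply ≈ 0.910 A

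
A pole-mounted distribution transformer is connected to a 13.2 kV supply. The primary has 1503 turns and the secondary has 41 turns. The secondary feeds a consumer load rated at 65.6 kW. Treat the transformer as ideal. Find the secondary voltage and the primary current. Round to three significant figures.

V_s ≈ 360 V, I_p ≈ 4.97 A

V_s = V_p × N_s/N_p = 13200 × 41/1503 = 360.08 V.
I_s = P/V_s = 65600/360.08 = 182.18 A.
I_p = I_s × N_s/N_p = 182.18 × 41/1503 = 4.97 A.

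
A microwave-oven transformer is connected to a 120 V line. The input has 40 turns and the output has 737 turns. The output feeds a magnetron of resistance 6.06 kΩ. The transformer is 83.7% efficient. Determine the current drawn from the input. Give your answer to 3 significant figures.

V_out = 120 × 737/40 = 2211.0 V.
I_out = V_out/R = 2211.0/6060 = 0.36485 A.
P_out = V_out I_out = 2211.0 × 0.36485 = 806.69 W.
P_in = P_out/η = 806.69/0.837 = 963.78 W.
I_in = P_in/V_in = 963.78/120 = 8.03 A.

I_in ≈ 8.03 A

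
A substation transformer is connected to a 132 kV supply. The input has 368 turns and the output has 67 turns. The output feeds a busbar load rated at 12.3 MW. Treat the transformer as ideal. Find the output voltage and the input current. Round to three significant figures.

V_out ≈ 24000 V, I_in ≈ 93.2 A

V_out = V_in × N_out/N_in = 132000 × 67/368 = 24033 V.
I_out = P/V_out = 1.23×10^7/24033 = 511.80 A.
I_in = I_out × N_out/N_in = 511.80 × 67/368 = 93.2 A.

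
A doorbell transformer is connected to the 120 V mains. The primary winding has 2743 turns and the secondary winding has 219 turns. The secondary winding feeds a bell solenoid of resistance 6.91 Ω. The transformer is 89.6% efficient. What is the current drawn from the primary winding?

V_s = 120 × 219/2743 = 9.5808 V.
I_s = V_s/R = 9.5808/6.91 = 1.3865 A.
P_out = V_s I_s = 9.5808 × 1.3865 = 13.284 W.
P_in = P_out/η = 13.284/0.896 = 14.826 W.
I_p = P_in/V_p = 14.826/120 = 0.124 A.

I_p ≈ 0.124 A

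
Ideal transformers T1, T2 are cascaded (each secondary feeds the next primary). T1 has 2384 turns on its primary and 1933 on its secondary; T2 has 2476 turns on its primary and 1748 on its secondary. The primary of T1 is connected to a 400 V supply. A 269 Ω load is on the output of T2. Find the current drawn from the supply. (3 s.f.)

I_supply ≈ 0.487 A

Secondary of T1: V = 400.00 × 1933/2384 = 324.33 V.
Secondary of T2: V = 324.33 × 1748/2476 = 228.97 V.
I_load = 228.97/269 = 0.85119 A, so P_out = 228.97 × 0.85119 = 194.89 W.
All ideal ⇒ P_in = P_out, so I_supply = 194.89/400 = 0.487 A.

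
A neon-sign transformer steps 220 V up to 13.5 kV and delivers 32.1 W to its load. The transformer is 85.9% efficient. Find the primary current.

P_in = P_out/η = 32.1/0.859 = 37.369 W.
I_p = P_in/V_p = 37.369/220 = 0.170 A.

I_p ≈ 0.170 A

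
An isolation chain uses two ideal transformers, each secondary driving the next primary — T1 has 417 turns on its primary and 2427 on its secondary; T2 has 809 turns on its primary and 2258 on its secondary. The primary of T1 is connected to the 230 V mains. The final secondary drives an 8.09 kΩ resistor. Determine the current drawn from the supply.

After T1: V = 230.00 × 2427/417 = 1338.6 V.
After T2: V = 1338.6 × 2258/809 = 3736.3 V.
I_load = 3736.3/8090 = 0.46184 A, so P_out = 3736.3 × 0.46184 = 1725.5 W.
All ideal ⇒ P_in = P_out, so I_supply = 1725.5/230 = 7.50 A.

I_supply ≈ 7.50 A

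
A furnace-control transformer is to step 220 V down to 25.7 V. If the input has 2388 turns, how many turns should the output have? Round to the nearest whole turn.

N_out/N_in = V_out/V_in, so N_out = 2388 × 25.7/220 = 279.0 ≈ 279 turns.

N_out = 279 turns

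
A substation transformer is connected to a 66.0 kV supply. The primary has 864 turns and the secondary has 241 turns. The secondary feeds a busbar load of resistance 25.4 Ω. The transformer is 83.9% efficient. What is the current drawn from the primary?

V_s = 66000 × 241/864 = 18410 V.
I_s = V_s/R = 18410/25.4 = 724.79 A.
P_out = V_s I_s = 18410 × 724.79 = 1.3343×10^7 W.
P_in = P_out/η = 1.3343×10^7/0.839 = 1.5904×10^7 W.
I_p = P_in/V_p = 1.5904×10^7/66000 = 241 A.

I_p ≈ 241 A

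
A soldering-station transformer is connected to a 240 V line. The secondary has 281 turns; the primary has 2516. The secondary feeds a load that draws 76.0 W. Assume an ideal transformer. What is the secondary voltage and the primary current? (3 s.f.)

V_s ≈ 26.8 V, I_p ≈ 0.317 A

V_s = V_p × N_s/N_p = 240 × 281/2516 = 26.804 V.
I_s = P/V_s = 76.0/26.804 = 2.8353 A.
I_p = I_s × N_s/N_p = 2.8353 × 281/2516 = 0.317 A.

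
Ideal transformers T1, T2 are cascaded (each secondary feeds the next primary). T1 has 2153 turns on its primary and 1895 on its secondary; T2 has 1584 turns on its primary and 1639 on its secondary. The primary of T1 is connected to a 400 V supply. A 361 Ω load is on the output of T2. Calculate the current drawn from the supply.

I_supply ≈ 0.919 A

After T1: V = 400.00 × 1895/2153 = 352.07 V.
After T2: V = 352.07 × 1639/1584 = 364.29 V.
I_load = 364.29/361 = 1.0091 A, so P_out = 364.29 × 1.0091 = 367.61 W.
All ideal ⇒ P_in = P_out, so I_supply = 367.61/400 = 0.919 A.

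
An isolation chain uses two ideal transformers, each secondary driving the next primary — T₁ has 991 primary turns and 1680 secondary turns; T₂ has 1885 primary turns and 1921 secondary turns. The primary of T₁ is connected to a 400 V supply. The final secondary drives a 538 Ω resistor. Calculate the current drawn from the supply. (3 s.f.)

I_supply ≈ 2.22 A

After T₁: V = 400.00 × 1680/991 = 678.10 V.
After T₂: V = 678.10 × 1921/1885 = 691.05 V.
I_load = 691.05/538 = 1.2845 A, so P_out = 691.05 × 1.2845 = 887.65 W.
All ideal ⇒ P_in = P_out, so I_supply = 887.65/400 = 2.22 A.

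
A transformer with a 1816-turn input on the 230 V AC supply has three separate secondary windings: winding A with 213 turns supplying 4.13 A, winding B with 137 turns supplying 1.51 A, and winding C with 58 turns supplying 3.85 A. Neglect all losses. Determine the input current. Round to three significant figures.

I_in ≈ 0.721 A

V_A = 230 × 213/1816 = 26.977 V; V_B = 230 × 137/1816 = 17.351 V; V_C = 230 × 58/1816 = 7.3458 V.
P_out = V_A I_A + V_B I_B + V_C I_C = 26.977×4.13 + 17.351×1.51 + 7.3458×3.85 = 111.41 + 26.200 + 28.281 = 165.90 W.
Ideal ⇒ P_in = P_out, so I_in = P_out/V_in = 165.90/230 = 0.721 A.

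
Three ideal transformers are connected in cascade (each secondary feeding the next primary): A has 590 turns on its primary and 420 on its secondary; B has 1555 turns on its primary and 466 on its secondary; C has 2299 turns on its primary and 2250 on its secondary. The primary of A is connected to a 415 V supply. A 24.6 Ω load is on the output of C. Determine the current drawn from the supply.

I_supply ≈ 0.735 A

Secondary of A: V = 415.00 × 420/590 = 295.42 V.
Secondary of B: V = 295.42 × 466/1555 = 88.532 V.
Secondary of C: V = 88.532 × 2250/2299 = 86.645 V.
I_load = 86.645/24.6 = 3.5222 A, so P_out = 86.645 × 3.5222 = 305.18 W.
All ideal ⇒ P_in = P_out, so I_supply = 305.18/415 = 0.735 A.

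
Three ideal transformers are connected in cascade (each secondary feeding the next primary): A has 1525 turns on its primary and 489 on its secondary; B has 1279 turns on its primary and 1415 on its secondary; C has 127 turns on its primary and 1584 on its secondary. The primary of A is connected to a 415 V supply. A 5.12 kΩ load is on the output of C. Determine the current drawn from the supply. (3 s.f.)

I_supply ≈ 1.59 A

After A: V = 415.00 × 489/1525 = 133.07 V.
After B: V = 133.07 × 1415/1279 = 147.22 V.
After C: V = 147.22 × 1584/127 = 1836.2 V.
I_load = 1836.2/5120 = 0.35864 A, so P_out = 1836.2 × 0.35864 = 658.54 W.
All ideal ⇒ P_in = P_out, so I_supply = 658.54/415 = 1.59 A.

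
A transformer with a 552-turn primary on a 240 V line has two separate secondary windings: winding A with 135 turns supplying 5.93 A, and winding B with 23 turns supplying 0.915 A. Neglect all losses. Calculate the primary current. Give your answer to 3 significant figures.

I_p ≈ 1.49 A

V_A = 240 × 135/552 = 58.696 V; V_B = 240 × 23/552 = 10.000 V.
P_out = V_A I_A + V_B I_B = 58.696×5.93 + 10.000×0.915 = 348.07 + 9.1500 = 357.22 W.
Ideal ⇒ P_in = P_out, so I_p = P_out/V_p = 357.22/240 = 1.49 A.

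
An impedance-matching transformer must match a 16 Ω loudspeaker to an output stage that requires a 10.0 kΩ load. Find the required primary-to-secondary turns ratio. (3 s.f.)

Z_p/Z_s = (N_p/N_s)², so N_p/N_s = √(10000/16) = √625 = 25.0.

N_p/N_s ≈ 25.0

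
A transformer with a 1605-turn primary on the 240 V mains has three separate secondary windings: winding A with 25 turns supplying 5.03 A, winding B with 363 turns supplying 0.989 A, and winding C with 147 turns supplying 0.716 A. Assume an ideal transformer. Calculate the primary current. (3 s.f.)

V_A = 240 × 25/1605 = 3.7383 V; V_B = 240 × 363/1605 = 54.280 V; V_C = 240 × 147/1605 = 21.981 V.
P_out = V_A I_A + V_B I_B + V_C I_C = 3.7383×5.03 + 54.280×0.989 + 21.981×0.716 = 18.804 + 53.683 + 15.739 = 88.226 W.
Ideal ⇒ P_in = P_out, so I_p = P_out/V_p = 88.226/240 = 0.368 A.

I_p ≈ 0.368 A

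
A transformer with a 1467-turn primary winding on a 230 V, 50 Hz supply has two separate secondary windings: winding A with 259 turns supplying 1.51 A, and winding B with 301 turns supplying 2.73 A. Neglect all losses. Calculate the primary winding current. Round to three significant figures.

I_p ≈ 0.827 A

V_A = 230 × 259/1467 = 40.607 V; V_B = 230 × 301/1467 = 47.192 V.
P_out = V_A I_A + V_B I_B = 40.607×1.51 + 47.192×2.73 = 61.316 + 128.83 = 190.15 W.
Ideal ⇒ P_in = P_out, so I_p = P_out/V_p = 190.15/230 = 0.827 A.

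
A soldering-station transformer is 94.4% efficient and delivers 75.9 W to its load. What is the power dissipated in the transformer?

P_loss ≈ 4.50 W

P_in = P_out/η = 75.9/0.944 = 80.4025 W.
P_loss = P_in − P_out = 80.4025 − 75.9 = 4.50 W.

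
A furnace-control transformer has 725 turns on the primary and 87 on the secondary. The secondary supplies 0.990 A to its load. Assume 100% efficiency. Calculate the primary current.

I_p ≈ 0.119 A

For an ideal transformer I_p/I_s = N_s/N_p, so I_p = 0.990 × 87/725 = 0.119 A.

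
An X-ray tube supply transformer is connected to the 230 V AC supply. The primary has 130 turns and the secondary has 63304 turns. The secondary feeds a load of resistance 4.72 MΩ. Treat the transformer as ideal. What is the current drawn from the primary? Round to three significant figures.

I_p ≈ 11.6 A

V_s = V_p × N_s/N_p = 230 × 63304/130 = 112000 V.
I_s = V_s/R = 112000/(4.72×10^6) = 0.023729 A.
For an ideal transformer I_p N_p = I_s N_s, so I_p = 0.023729 × 63304/130 = 11.6 A.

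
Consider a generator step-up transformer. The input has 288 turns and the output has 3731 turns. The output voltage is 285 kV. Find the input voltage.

V_in ≈ 22000 V

V_in/V_out = N_in/N_out, so V_in = 285000 × 288/3731 = 22000 V.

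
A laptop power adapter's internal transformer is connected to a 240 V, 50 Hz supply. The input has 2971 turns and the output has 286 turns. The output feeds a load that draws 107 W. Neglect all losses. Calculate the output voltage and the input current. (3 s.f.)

V_out = V_in × N_out/N_in = 240 × 286/2971 = 23.103 V.
I_out = P/V_out = 107/23.103 = 4.6314 A.
I_in = I_out × N_out/N_in = 4.6314 × 286/2971 = 0.446 A.

V_out ≈ 23.1 V, I_in ≈ 0.446 A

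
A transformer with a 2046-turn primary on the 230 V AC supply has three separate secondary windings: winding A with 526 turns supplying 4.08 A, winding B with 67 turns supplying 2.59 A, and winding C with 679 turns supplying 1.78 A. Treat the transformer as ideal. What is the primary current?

I_p ≈ 1.72 A

V_A = 230 × 526/2046 = 59.130 V; V_B = 230 × 67/2046 = 7.5318 V; V_C = 230 × 679/2046 = 76.329 V.
P_out = V_A I_A + V_B I_B + V_C I_C = 59.130×4.08 + 7.5318×2.59 + 76.329×1.78 = 241.25 + 19.507 + 135.87 = 396.62 W.
Ideal ⇒ P_in = P_out, so I_p = P_out/V_p = 396.62/230 = 1.72 A.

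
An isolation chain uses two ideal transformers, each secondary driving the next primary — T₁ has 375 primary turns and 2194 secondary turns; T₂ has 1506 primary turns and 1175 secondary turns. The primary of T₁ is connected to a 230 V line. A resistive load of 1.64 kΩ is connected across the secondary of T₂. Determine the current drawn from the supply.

After T₁: V = 230.00 × 2194/375 = 1345.7 V.
After T₂: V = 1345.7 × 1175/1506 = 1049.9 V.
I_load = 1049.9/1640 = 0.64018 A, so P_out = 1049.9 × 0.64018 = 672.12 W.
All ideal ⇒ P_in = P_out, so I_supply = 672.12/230 = 2.92 A.

I_supply ≈ 2.92 A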